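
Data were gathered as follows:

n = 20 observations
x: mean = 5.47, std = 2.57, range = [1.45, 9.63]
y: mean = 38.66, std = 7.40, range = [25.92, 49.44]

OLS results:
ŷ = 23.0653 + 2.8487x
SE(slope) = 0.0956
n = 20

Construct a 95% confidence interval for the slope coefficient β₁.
The 95% CI for β₁ is (2.6479, 3.0495)

Confidence interval for the slope:

The 95% CI for β₁ is: β̂₁ ± t*(α/2, n-2) × SE(β̂₁)

Step 1: Find critical t-value
- Confidence level = 0.95
- Degrees of freedom = n - 2 = 20 - 2 = 18
- t*(α/2, 18) = 2.1009

Step 2: Calculate margin of error
Margin = 2.1009 × 0.0956 = 0.2008

Step 3: Construct interval
CI = 2.8487 ± 0.2008
CI = (2.6479, 3.0495)

Interpretation: We are 95% confident that the true slope β₁ lies between 2.6479 and 3.0495.
Since 0 is outside the interval, a two-sided test at α = 0.05 would reject H₀: β₁ = 0.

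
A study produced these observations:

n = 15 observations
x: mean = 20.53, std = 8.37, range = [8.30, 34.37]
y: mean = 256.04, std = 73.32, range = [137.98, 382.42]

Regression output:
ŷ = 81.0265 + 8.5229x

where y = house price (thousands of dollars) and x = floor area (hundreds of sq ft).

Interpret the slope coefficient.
For each additional hundred sq ft of floor area, predicted house price increases by approximately 8.5229 thousand dollars.

β₁ = 8.5229 is the change in predicted house price (thousand dollars) per additional hundred sq ft of floor area.

Interpretation:
- Floor area up by 1 hundred sq ft → predicted house price increases by 8.5229 thousand dollars
- The effect is assumed constant over the observed range of x (linearity)
- The sign (+) gives the direction; the magnitude 8.5229 gives the size of the effect per hundred sq ft

The intercept β₀ = 81.0265 is the predicted house price when floor area = 0; since the smallest observed x is 8.30, this is an extrapolation and mainly anchors the line.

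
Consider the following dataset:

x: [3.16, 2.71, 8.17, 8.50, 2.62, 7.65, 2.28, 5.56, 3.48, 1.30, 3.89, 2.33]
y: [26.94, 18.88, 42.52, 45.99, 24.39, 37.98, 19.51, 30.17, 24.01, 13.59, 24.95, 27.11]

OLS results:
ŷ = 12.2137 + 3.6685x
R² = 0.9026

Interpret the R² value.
About 90.26% of the variability in y is accounted for by the regression on x (R² = 0.9026) — a strong linear fit.

R² (coefficient of determination) measures the proportion of variance in y explained by the regression model.

Here R² = 0.9026:
- Explained: 90.26% of the variation in y
- Unexplained (residual): 100% − 90.26% = 9.74%
- Rule of thumb (below 0.3 weak; 0.3 to below 0.7 moderate; 0.7 and above strong) → strong

Note: R² says nothing about causation, and a high R² does not by itself mean the linear form is appropriate — check the residuals.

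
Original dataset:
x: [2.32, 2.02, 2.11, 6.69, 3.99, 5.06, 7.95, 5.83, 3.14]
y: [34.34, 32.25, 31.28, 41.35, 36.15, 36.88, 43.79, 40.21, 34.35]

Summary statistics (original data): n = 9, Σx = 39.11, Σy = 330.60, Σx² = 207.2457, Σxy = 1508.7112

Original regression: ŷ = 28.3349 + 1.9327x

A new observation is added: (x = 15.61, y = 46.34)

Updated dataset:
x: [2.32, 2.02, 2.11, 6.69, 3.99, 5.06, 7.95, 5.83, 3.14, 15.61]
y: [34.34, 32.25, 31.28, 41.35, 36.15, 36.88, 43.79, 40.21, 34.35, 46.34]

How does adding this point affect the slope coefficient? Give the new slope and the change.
The slope changes from 1.9327 to 1.1186 (change of -0.8141, or -42.1%).

The new point has HIGH LEVERAGE: x = 15.61 is far from the original mean x̄ = 39.11/9 ≈ 4.35 (original range [2.02, 7.95]).

Step 1: Update the sums with the new point (n goes from 9 to 10)
Σx  = 39.11 + 15.61 = 54.72
Σy  = 330.60 + 46.34 = 376.94
Σx² = 207.2457 + 15.61² = 207.2457 + 243.6721 = 450.9178
Σxy = 1508.7112 + 15.61×46.34 = 1508.7112 + 723.3674 = 2232.0786

Step 2: Recompute the slope with b₁ = (nΣxy − ΣxΣy) / (nΣx² − (Σx)²)
Numerator   = 10×2232.0786 − 54.72×376.94 = 22320.7860 − 20626.1568 = 1694.6292
Denominator = 10×450.9178 − 54.72² = 4509.1780 − 2994.2784 = 1514.8996
b₁(new) = 1694.6292 / 1514.8996 = 1.1186

(Same formula on the original sums: (9×1508.7112 − 39.11×330.60) / (9×207.2457 − 39.11²) = 648.6348 / 335.6192 = 1.9327, matching the given fit.)

Step 3: Change in slope
Δβ₁ = 1.1186 − 1.9327 = -0.8141
Relative change = -0.8141 / 1.9327 × 100% = -42.1%
→ the slope decreases when the point is added.

A high-leverage point only changes the slope if it is off the original line; here y = 46.34 is below the original trend, so the slope decreases.
In practice: refit with and without it and report both if conclusions differ; check such a point for data-entry or measurement error.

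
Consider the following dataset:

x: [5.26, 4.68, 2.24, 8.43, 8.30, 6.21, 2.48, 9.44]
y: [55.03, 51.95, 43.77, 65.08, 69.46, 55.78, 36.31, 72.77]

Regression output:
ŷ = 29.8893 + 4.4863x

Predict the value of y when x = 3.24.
ŷ = 44.4249

x = 3.24 lies inside the observed range [2.24, 9.44], so the fitted equation applies directly:

ŷ = 29.8893 + 4.4863 × 3.24
ŷ = 29.8893 + 14.5356
ŷ = 44.4249

This is a point prediction; actual observations scatter around it by roughly the residual standard deviation.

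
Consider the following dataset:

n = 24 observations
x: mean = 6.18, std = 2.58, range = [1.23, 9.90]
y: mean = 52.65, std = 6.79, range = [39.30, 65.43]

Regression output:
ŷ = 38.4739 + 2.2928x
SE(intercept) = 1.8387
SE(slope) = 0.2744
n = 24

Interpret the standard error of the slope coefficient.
The slope 2.2928 is pinned down to within about ±0.2744 (one SE) by these data — relative uncertainty 12.0%, i.e. precise.

SE(β̂₁) = s / √Sxx, where s is the residual standard deviation and Sxx = Σ(x − x̄)². It is the yardstick for how far β̂₁ = 2.2928 could plausibly be from the true slope.

Relative precision:
- SE / |β̂₁| = 0.2744 / 2.2928 = 12.0%
- Rule of thumb (under 20%: precise; 20% to under 50%: moderately precise; 50% or more: imprecise) → precise

Rough 95% range (±2 SE): 2.2928 ± 0.5488 → (1.7440, 2.8416).

What drives SE(β̂₁): wider spread of x values → smaller SE.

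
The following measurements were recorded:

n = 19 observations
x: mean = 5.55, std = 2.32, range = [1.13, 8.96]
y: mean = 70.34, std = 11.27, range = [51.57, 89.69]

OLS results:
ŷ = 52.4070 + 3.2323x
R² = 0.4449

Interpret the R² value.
About 44.49% of the variability in y is accounted for by the regression on x (R² = 0.4449) — a moderate linear fit.

R² (coefficient of determination) measures the proportion of variance in y explained by the regression model.

Here R² = 0.4449:
- Explained: 44.49% of the variation in y
- Unexplained (residual): 100% − 44.49% = 55.51%
- Rule of thumb (below 0.3 weak; 0.3 to below 0.7 moderate; 0.7 and above strong) → moderate

Equivalently, for simple linear regression R² = r², so |r| = √0.4449 ≈ 0.6670.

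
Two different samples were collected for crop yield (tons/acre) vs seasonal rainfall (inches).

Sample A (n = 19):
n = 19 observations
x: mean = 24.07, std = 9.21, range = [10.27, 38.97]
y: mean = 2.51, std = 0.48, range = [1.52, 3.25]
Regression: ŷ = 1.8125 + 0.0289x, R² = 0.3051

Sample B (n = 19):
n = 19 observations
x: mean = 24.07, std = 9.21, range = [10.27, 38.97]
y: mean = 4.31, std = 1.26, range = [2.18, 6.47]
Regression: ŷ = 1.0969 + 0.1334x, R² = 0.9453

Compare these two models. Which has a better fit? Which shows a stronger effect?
Model B has the better fit (R² = 0.9453 vs 0.3051). Model B shows the stronger effect (|β₁| = 0.1334 vs 0.0289).

Model Comparison:

Which explains more variance? (R²)
- Model A: R² = 0.3051 → 30.51% of variance in crop yield explained
- Model B: R² = 0.9453 → 94.53% of variance in crop yield explained
- 0.9453 > 0.3051 → Model B has the better fit

Effect size (slope magnitude):
- Model A: β₁ = 0.0289 → predicted crop yield rises 0.0289 tons/acre per additional inch of rainfall
- Model B: β₁ = 0.1334 → predicted crop yield rises 0.1334 tons/acre per additional inch of rainfall
- |0.0289| < |0.1334| → Model B shows the stronger marginal effect

Note: A steeper slope doesn't make a better model if the scatter around the line is large.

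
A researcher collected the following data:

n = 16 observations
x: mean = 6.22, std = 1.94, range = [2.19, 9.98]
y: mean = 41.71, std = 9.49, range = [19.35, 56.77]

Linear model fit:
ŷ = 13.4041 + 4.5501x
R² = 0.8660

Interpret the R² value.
The model explains 86.60% of the variance in y (R² = 0.8660), leaving 13.40% unexplained; the fit is strong.

R² = 1 − SS_res/SS_tot compares the residual scatter to the total scatter of y about its mean.

Here R² = 0.8660:
- Explained: 86.60% of the variation in y
- Unexplained (residual): 100% − 86.60% = 13.40%
- Rule of thumb (below 0.3 weak; 0.3 to below 0.7 moderate; 0.7 and above strong) → strong

Note: R² says nothing about causation, and a high R² does not by itself mean the linear form is appropriate — check the residuals.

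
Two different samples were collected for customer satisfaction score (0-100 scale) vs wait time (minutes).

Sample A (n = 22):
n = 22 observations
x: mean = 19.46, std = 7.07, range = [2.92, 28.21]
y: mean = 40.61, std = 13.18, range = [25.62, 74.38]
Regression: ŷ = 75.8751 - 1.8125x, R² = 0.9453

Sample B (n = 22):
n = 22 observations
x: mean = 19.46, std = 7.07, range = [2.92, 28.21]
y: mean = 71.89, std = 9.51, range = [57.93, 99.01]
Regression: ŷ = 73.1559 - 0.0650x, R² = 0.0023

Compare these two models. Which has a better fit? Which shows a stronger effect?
Model A has the better fit (R² = 0.9453 vs 0.0023). Model A shows the stronger effect (|β₁| = 1.8125 vs 0.0650).

Model Comparison:

Fit — compare R²:
- Model A: R² = 0.9453 → 94.53% of variance in satisfaction score explained
- Model B: R² = 0.0023 → 0.23% of variance in satisfaction score explained
- 0.9453 > 0.0023 → Model A has the better fit

Effect size (slope magnitude):
- Model A: β₁ = -1.8125 → predicted satisfaction score falls 1.8125 points per additional minute of wait time
- Model B: β₁ = -0.0650 → predicted satisfaction score falls 0.0650 points per additional minute of wait time
- |-1.8125| > |-0.0650| → Model A shows the stronger marginal effect

Note: A steeper slope doesn't make a better model if the scatter around the line is large.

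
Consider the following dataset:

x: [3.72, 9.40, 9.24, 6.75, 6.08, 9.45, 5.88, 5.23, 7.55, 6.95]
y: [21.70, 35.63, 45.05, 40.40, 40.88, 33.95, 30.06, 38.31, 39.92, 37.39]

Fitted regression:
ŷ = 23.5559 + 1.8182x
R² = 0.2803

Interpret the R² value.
The model explains 28.03% of the variance in y (R² = 0.2803), leaving 71.97% unexplained; the fit is weak.

R² (coefficient of determination) measures the proportion of variance in y explained by the regression model.

Here R² = 0.2803:
- Explained: 28.03% of the variation in y
- Unexplained (residual): 100% − 28.03% = 71.97%
- Rule of thumb (below 0.3 weak; 0.3 to below 0.7 moderate; 0.7 and above strong) → weak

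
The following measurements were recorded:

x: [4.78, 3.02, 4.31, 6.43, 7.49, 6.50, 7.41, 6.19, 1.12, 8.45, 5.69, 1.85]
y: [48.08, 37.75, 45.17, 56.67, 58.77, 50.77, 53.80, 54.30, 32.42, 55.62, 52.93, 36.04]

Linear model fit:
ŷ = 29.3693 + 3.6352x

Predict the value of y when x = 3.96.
ŷ = 43.7647

To predict y for x = 3.96, substitute into the regression equation:

ŷ = 29.3693 + 3.6352 × 3.96
ŷ = 29.3693 + 14.3954
ŷ = 43.7647

This is a point prediction; actual observations scatter around it by roughly the residual standard deviation.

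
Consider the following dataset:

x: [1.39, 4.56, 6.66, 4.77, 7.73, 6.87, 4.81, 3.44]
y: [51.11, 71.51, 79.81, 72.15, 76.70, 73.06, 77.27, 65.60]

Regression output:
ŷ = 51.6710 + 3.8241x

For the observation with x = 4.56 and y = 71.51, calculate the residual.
Residual = 2.4011

The residual is the difference between the actual value and the predicted value:

Residual = y - ŷ

Step 1: Calculate predicted value
ŷ = 51.6710 + 3.8241 × 4.56
ŷ = 69.1089

Step 2: Calculate residual
Residual = 71.51 - 69.1089
Residual = 2.4011

The residual is positive, so the observed y = 71.51 sits above the regression line (the line underestimates it by 2.4011).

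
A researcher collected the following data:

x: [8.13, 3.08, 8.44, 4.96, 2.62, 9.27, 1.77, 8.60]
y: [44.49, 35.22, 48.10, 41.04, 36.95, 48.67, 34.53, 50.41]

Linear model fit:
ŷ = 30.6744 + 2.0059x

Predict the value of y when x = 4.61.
ŷ = 39.9216

To predict y for x = 4.61, substitute into the regression equation:

ŷ = 30.6744 + 2.0059 × 4.61
ŷ = 30.6744 + 9.2472
ŷ = 39.9216

This is a point prediction; actual observations scatter around it by roughly the residual standard deviation.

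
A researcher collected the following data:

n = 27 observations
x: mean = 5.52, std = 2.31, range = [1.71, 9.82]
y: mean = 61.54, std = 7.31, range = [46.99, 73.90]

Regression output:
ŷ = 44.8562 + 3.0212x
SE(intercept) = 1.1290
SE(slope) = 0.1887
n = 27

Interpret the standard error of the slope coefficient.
SE(slope) = 0.1887 measures the uncertainty in the estimated slope. The coefficient is estimated precisely (SE/|β̂₁| = 6.2%).

What SE measures:
- The standard error quantifies the sampling variability of the coefficient estimate
- It is the estimated standard deviation of β̂₁ across hypothetical repeated samples of the same size
- Smaller SE → more precise estimate

Relative precision:
- SE / |β̂₁| = 0.1887 / 3.0212 = 6.2%
- Rule of thumb (under 20%: precise; 20% to under 50%: moderately precise; 50% or more: imprecise) → precise

Link to the t-test: t = β̂₁ / SE(β̂₁) = 3.0212 / 0.1887 = 16.0106, the statistic for H₀: β₁ = 0.

What drives SE(β̂₁): larger n (here n = 27) → smaller SE; more residual scatter → larger SE; wider spread of x values → smaller SE.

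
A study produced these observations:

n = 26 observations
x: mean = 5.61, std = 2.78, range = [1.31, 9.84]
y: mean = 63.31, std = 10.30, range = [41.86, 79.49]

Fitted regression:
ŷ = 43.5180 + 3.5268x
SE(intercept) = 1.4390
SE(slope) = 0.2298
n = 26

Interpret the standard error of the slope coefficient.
SE(β̂₁) = 0.2298 is the estimated standard deviation of the slope estimate across repeated samples; relative to β̂₁ = 3.5268 that is 6.5%, a precise estimate.

What SE measures:
- The standard error quantifies the sampling variability of the coefficient estimate
- It is the estimated standard deviation of β̂₁ across hypothetical repeated samples of the same size
- Smaller SE → more precise estimate

Relative precision:
- SE / |β̂₁| = 0.2298 / 3.5268 = 6.5%
- Rule of thumb (under 20%: precise; 20% to under 50%: moderately precise; 50% or more: imprecise) → precise

Rough 95% range (±2 SE): 3.5268 ± 0.4596 → (3.0672, 3.9864).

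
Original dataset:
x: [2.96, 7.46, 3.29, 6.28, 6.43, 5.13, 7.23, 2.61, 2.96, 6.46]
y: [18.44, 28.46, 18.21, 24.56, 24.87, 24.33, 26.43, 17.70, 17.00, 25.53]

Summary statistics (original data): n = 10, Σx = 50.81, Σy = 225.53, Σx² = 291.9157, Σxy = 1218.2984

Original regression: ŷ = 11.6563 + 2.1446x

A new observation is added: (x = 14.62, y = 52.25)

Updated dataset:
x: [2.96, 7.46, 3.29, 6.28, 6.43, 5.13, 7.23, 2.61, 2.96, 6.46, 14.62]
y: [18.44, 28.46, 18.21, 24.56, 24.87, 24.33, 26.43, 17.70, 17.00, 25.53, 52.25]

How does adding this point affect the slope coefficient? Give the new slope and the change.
Adding the point moves β₁ from 2.1446 to 2.8325, i.e. it increases by 0.6879 (+32.1%).

x = 14.62 lies well outside the original x-range [2.61, 7.46] (x̄ ≈ 5.08), so this observation has high leverage and can move the slope substantially.

Step 1: Update the sums with the new point (n goes from 10 to 11)
Σx  = 50.81 + 14.62 = 65.43
Σy  = 225.53 + 52.25 = 277.78
Σx² = 291.9157 + 14.62² = 291.9157 + 213.7444 = 505.6601
Σxy = 1218.2984 + 14.62×52.25 = 1218.2984 + 763.8950 = 1982.1934

Step 2: Recompute the slope with b₁ = (nΣxy − ΣxΣy) / (nΣx² − (Σx)²)
Numerator   = 11×1982.1934 − 65.43×277.78 = 21804.1274 − 18175.1454 = 3628.9820
Denominator = 11×505.6601 − 65.43² = 5562.2611 − 4281.0849 = 1281.1762
b₁(new) = 3628.9820 / 1281.1762 = 2.8325

(Same formula on the original sums: (10×1218.2984 − 50.81×225.53) / (10×291.9157 − 50.81²) = 723.8047 / 337.5009 = 2.1446, matching the given fit.)

Step 3: Change in slope
Δβ₁ = 2.8325 − 2.1446 = +0.6879
Relative change = +0.6879 / 2.1446 × 100% = +32.1%
→ the slope increases when the point is added.

A high-leverage point only changes the slope if it is off the original line; here y = 52.25 is above the original trend, so the slope increases.
In practice: check such a point for data-entry or measurement error; examine leverage (hᵢ) and Cook's distance rather than deleting it automatically.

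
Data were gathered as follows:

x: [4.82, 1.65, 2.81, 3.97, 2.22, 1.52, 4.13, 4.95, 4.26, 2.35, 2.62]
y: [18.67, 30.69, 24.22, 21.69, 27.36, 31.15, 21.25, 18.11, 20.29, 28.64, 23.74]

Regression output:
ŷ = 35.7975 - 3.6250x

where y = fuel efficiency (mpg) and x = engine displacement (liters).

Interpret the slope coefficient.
An increase of one liter in engine displacement is associated with a 3.6250 mpg decrease in predicted fuel efficiency.

The slope β₁ = -3.6250 gives the rate at which the fitted fuel efficiency changes with engine displacement.

Interpretation:
- Engine displacement up by 1 liter → predicted fuel efficiency decreases by 3.6250 mpg
- The effect is assumed constant over the observed range of x (linearity)
- The sign (−) gives the direction; the magnitude 3.6250 gives the size of the effect per liter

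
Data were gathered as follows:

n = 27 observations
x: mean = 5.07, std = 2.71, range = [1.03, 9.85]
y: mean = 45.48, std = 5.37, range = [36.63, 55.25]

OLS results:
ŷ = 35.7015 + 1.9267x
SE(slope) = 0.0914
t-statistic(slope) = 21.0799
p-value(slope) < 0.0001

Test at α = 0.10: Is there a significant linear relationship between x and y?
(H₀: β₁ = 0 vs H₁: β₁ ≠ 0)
Reject H₀: p-value < 0.0001 < α = 0.10. The linear relationship is significant at the 10% level.

Hypothesis test for the slope coefficient:

H₀: β₁ = 0 (no linear relationship)
H₁: β₁ ≠ 0 (linear relationship exists)

Test statistic: t = β̂₁ / SE(β̂₁) = 1.9267 / 0.0914 = 21.0799

With df = 25, the two-sided p-value for |t| = 21.0799 is <0.0001.

Decision rule: reject H₀ if p-value < α.
p-value < 0.0001 < α = 0.10 → reject H₀.

Conclusion: the linear association between x and y is significant at the 10% level.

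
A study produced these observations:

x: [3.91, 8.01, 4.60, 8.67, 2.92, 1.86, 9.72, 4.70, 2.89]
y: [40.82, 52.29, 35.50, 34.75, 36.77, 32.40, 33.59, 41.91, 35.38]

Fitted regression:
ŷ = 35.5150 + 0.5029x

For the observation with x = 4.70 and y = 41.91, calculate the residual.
Residual = 4.0314

The residual is the difference between the actual value and the predicted value:

Residual = y - ŷ

Step 1: Calculate predicted value
ŷ = 35.5150 + 0.5029 × 4.70
ŷ = 37.8786

Step 2: Calculate residual
Residual = 41.91 - 37.8786
Residual = 4.0314

The residual is positive, so the observed y = 41.91 sits above the regression line (the line underestimates it by 4.0314).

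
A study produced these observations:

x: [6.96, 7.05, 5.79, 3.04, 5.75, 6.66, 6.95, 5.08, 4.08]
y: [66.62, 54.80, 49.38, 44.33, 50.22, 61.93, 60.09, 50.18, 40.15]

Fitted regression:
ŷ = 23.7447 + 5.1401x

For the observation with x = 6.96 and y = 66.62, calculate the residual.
Residual = 7.1002

The residual is the difference between the actual value and the predicted value:

Residual = y - ŷ

Step 1: Calculate predicted value
ŷ = 23.7447 + 5.1401 × 6.96
ŷ = 59.5198

Step 2: Calculate residual
Residual = 66.62 - 59.5198
Residual = 7.1002

Sign check: y > ŷ, so the point is above the line and the fit underestimates here.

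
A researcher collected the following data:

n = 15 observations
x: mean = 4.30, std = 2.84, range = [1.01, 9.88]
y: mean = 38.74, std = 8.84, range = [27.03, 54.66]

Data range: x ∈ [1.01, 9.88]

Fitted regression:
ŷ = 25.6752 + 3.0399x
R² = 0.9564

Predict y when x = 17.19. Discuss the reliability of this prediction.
ŷ = 77.9311 (extrapolation — x = 17.19 lies outside [1.01, 9.88], so reliability is low).

Prediction calculation:
ŷ = 25.6752 + 3.0399 × 17.19
ŷ = 77.9311

Reliability:
- Data range: x ∈ [1.01, 9.88]
- Prediction point: x = 17.19 is 7.31 units above the observed range → this is EXTRAPOLATION, not interpolation

Why that matters here:
- Real relationships often flatten, saturate, or turn nonlinear at extremes
- There are no observations near this x to validate the fitted line there
- The standard error of prediction grows with (x − x̄)², and x = 17.19 is far from x̄ = 4.30

The R² = 0.9564 only validates the fit within [1.01, 9.88]; treat ŷ = 77.9311 with caution.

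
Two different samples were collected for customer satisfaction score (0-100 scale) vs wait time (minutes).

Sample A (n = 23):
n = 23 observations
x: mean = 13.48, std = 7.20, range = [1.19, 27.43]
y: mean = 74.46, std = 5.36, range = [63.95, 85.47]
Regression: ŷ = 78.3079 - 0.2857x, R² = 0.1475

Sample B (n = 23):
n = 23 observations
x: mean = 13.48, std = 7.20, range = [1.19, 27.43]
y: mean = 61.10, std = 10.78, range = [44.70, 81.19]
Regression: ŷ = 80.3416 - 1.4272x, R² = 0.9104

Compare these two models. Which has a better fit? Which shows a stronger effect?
Model B has the better fit (R² = 0.9104 vs 0.1475). Model B shows the stronger effect (|β₁| = 1.4272 vs 0.2857).

Model Comparison:

Which explains more variance? (R²)
- Model A: R² = 0.1475 → 14.75% of variance in satisfaction score explained
- Model B: R² = 0.9104 → 91.04% of variance in satisfaction score explained
- 0.9104 > 0.1475 → Model B has the better fit

Which has the larger per-minute effect? (|β₁|)
- Model A: β₁ = -0.2857 → predicted satisfaction score falls 0.2857 points per additional minute of wait time
- Model B: β₁ = -1.4272 → predicted satisfaction score falls 1.4272 points per additional minute of wait time
- |-0.2857| < |-1.4272| → Model B shows the stronger marginal effect

Notes:
- The two samples could reflect different populations, time periods, or measurement quality.
- R² measures how tightly points cluster around the line; β₁ measures how steep the line is — they answer different questions.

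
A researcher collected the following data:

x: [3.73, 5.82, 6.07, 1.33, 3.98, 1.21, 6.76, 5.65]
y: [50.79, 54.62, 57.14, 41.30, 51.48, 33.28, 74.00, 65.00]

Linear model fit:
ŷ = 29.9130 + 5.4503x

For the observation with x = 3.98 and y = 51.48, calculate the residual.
Residual = -0.1252

The residual is the difference between the actual value and the predicted value:

Residual = y - ŷ

Step 1: Calculate predicted value
ŷ = 29.9130 + 5.4503 × 3.98
ŷ = 51.6052

Step 2: Calculate residual
Residual = 51.48 - 51.6052
Residual = -0.1252

Sign check: y < ŷ, so the point is below the line and the fit overestimates here.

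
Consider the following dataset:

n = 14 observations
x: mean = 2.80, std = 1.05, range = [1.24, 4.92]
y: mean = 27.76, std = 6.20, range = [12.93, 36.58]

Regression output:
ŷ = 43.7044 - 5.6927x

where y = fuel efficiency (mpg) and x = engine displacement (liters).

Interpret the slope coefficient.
An increase of one liter in engine displacement is associated with a 5.6927 mpg decrease in predicted fuel efficiency.

The slope coefficient β₁ = -5.6927 represents the marginal effect of engine displacement on fuel efficiency.

Interpretation:
- Engine displacement up by 1 liter → predicted fuel efficiency decreases by 5.6927 mpg
- This is a linear approximation: the same per-unit change is assumed across the whole observed x range
- The slope describes association in these data, not necessarily a causal effect

(β₀ = 43.7044 is the fitted value at x = 0 and is not part of the slope interpretation.)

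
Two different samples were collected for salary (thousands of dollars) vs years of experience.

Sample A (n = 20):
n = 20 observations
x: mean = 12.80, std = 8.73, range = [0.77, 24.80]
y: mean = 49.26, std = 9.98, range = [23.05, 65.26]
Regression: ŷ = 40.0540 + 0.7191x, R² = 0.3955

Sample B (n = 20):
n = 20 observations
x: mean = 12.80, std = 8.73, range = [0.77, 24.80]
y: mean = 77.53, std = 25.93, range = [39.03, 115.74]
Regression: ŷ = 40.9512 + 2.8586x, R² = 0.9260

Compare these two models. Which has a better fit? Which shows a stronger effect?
Model B has the better fit (R² = 0.9260 vs 0.3955). Model B shows the stronger effect (|β₁| = 2.8586 vs 0.7191).

Model Comparison:

Fit — compare R²:
- Model A: R² = 0.3955 → 39.55% of variance in salary explained
- Model B: R² = 0.9260 → 92.60% of variance in salary explained
- 0.9260 > 0.3955 → Model B has the better fit

Which has the larger per-year effect? (|β₁|)
- Model A: β₁ = 0.7191 → predicted salary rises 0.7191 thousand dollars per additional year of experience
- Model B: β₁ = 2.8586 → predicted salary rises 2.8586 thousand dollars per additional year of experience
- |0.7191| < |2.8586| → Model B shows the stronger marginal effect

Note: A better fit (higher R²) doesn't necessarily mean a more important relationship.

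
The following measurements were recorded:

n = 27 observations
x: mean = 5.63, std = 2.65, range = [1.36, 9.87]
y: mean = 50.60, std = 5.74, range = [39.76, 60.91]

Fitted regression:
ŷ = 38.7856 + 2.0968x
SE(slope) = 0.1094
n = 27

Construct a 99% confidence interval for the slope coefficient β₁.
The 99% CI for β₁ is (1.7919, 2.4017)

Confidence interval for the slope:

The 99% CI for β₁ is: β̂₁ ± t*(α/2, n-2) × SE(β̂₁)

Step 1: Find critical t-value
- Confidence level = 0.99
- Degrees of freedom = n - 2 = 27 - 2 = 25
- t*(α/2, 25) = 2.7874

Step 2: Calculate margin of error
Margin = 2.7874 × 0.1094 = 0.3049

Step 3: Construct interval
CI = 2.0968 ± 0.3049
CI = (1.7919, 2.4017)

Interpretation: each one-unit increase in x is associated with a change in mean y of between 1.7919 and 2.4017, with 99% confidence.
Since 0 is outside the interval, a two-sided test at α = 0.01 would reject H₀: β₁ = 0.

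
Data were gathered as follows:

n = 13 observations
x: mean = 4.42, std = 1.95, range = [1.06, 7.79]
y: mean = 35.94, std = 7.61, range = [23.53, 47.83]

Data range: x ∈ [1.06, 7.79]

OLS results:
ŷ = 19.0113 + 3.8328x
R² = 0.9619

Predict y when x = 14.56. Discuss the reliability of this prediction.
ŷ = 74.8169, but this is extrapolation (above the data range [1.06, 7.79]) and may be unreliable.

Prediction calculation:
ŷ = 19.0113 + 3.8328 × 14.56
ŷ = 74.8169

Reliability:
- Data range: x ∈ [1.06, 7.79]
- Prediction point: x = 14.56 is 6.77 units above the observed range → this is EXTRAPOLATION, not interpolation

Why that matters here:
- R² describes fit only over the sampled x values; it says nothing about behaviour beyond them
- Real relationships often flatten, saturate, or turn nonlinear at extremes
- The standard error of prediction grows with (x − x̄)², and x = 14.56 is far from x̄ = 4.42

Report the number if required, but flag clearly that it is an extrapolation.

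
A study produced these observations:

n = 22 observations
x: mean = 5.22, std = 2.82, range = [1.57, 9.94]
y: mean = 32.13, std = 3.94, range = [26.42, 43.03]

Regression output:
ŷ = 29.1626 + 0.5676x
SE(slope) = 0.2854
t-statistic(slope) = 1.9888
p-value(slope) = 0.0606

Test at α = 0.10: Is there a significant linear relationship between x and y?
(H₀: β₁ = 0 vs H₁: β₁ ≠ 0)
Reject H₀: p-value = 0.0606 < α = 0.10. The linear relationship is significant at the 10% level.

Hypothesis test for the slope coefficient:

H₀: β₁ = 0 (no linear relationship)
H₁: β₁ ≠ 0 (linear relationship exists)

Test statistic: t = β̂₁ / SE(β̂₁) = 0.5676 / 0.2854 = 1.9888

With df = 20, the two-sided p-value for |t| = 1.9888 is 0.0606.

Decision rule: reject H₀ if p-value < α.
p-value = 0.0606 < α = 0.10 → reject H₀.

There is sufficient evidence at the 10% significance level to conclude that a linear relationship exists between x and y.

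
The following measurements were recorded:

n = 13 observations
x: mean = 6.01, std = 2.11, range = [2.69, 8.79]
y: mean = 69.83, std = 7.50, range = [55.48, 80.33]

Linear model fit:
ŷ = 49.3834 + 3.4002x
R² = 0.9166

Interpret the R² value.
The model explains 91.66% of the variance in y (R² = 0.9166), leaving 8.34% unexplained; the fit is strong.

R² = 1 − SS_res/SS_tot compares the residual scatter to the total scatter of y about its mean.

Here R² = 0.9166:
- Explained: 91.66% of the variation in y
- Unexplained (residual): 100% − 91.66% = 8.34%
- Rule of thumb (below 0.3 weak; 0.3 to below 0.7 moderate; 0.7 and above strong) → strong

Note: R² never decreases when predictors are added, so it should not be used alone to compare models of different size.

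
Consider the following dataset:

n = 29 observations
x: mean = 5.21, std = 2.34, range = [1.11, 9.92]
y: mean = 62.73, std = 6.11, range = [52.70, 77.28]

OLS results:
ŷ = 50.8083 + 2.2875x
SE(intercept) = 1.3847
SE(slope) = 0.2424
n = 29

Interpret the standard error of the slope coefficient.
The slope 2.2875 is pinned down to within about ±0.2424 (one SE) by these data — relative uncertainty 10.6%, i.e. precise.

SE(β̂₁) = s / √Sxx, where s is the residual standard deviation and Sxx = Σ(x − x̄)². It is the yardstick for how far β̂₁ = 2.2875 could plausibly be from the true slope.

Relative precision:
- SE / |β̂₁| = 0.2424 / 2.2875 = 10.6%
- Rule of thumb (under 20%: precise; 20% to under 50%: moderately precise; 50% or more: imprecise) → precise

Link to interval estimation: a confidence interval for β₁ is β̂₁ ± t* × 0.2424, so SE sets the half-width per unit of t*.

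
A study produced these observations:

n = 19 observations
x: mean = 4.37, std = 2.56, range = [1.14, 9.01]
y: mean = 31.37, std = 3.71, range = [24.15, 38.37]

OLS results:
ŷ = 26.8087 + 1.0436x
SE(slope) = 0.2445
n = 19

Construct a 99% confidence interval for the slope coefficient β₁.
The 99% CI for β₁ is (0.3350, 1.7522)

Confidence interval for the slope:

The 99% CI for β₁ is: β̂₁ ± t*(α/2, n-2) × SE(β̂₁)

Step 1: Find critical t-value
- Confidence level = 0.99
- Degrees of freedom = n - 2 = 19 - 2 = 17
- t*(α/2, 17) = 2.8982

Step 2: Calculate margin of error
Margin = 2.8982 × 0.2445 = 0.7086

Step 3: Construct interval
CI = 1.0436 ± 0.7086
CI = (0.3350, 1.7522)

Interpretation: We are 99% confident that the true slope β₁ lies between 0.3350 and 1.7522.
The interval does not include 0, suggesting a significant linear relationship.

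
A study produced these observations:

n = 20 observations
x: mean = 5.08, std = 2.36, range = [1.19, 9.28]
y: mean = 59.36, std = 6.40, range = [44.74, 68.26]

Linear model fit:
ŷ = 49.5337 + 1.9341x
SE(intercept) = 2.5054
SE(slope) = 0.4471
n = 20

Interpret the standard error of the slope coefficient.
The slope 1.9341 is pinned down to within about ±0.4471 (one SE) by these data — relative uncertainty 23.1%, i.e. moderately precise.

What SE measures:
- The standard error quantifies the sampling variability of the coefficient estimate
- It is the estimated standard deviation of β̂₁ across hypothetical repeated samples of the same size
- Smaller SE → more precise estimate

Relative precision:
- SE / |β̂₁| = 0.4471 / 1.9341 = 23.1%
- Rule of thumb (under 20%: precise; 20% to under 50%: moderately precise; 50% or more: imprecise) → moderately precise

Link to interval estimation: a confidence interval for β₁ is β̂₁ ± t* × 0.4471, so SE sets the half-width per unit of t*.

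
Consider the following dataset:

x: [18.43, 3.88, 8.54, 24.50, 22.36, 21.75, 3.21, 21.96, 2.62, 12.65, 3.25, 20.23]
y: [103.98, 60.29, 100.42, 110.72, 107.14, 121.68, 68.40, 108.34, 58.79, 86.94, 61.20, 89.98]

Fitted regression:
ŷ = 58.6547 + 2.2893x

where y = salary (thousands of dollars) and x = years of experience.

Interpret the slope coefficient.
An increase of one year in experience is associated with a 2.2893 thousand dollars increase in predicted salary.

β₁ = 2.2893 is the change in predicted salary (thousand dollars) per additional year of experience.

Interpretation:
- Experience up by 1 year → predicted salary increases by 2.2893 thousand dollars
- This is a linear approximation: the same per-unit change is assumed across the whole observed x range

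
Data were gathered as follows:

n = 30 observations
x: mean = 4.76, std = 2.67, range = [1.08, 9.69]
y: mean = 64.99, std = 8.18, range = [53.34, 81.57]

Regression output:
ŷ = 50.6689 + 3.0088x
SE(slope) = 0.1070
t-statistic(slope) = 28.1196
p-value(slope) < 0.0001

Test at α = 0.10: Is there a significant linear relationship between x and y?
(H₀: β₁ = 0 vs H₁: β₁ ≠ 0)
p-value < 0.0001 < α = 0.10, so we reject H₀. The relationship is significant.

Hypothesis test for the slope coefficient:

H₀: β₁ = 0 (no linear relationship)
H₁: β₁ ≠ 0 (linear relationship exists)

Test statistic: t = β̂₁ / SE(β̂₁) = 3.0088 / 0.1070 = 28.1196

The p-value (<0.0001) is the probability, under H₀, of a t-statistic at least as extreme as |t| = 28.1196 (two-sided, df = n − 2 = 28).

Decision rule: reject H₀ if p-value < α.
p-value < 0.0001 < α = 0.10 → reject H₀.

At α = 0.10 the data do provide convincing evidence of a nonzero slope.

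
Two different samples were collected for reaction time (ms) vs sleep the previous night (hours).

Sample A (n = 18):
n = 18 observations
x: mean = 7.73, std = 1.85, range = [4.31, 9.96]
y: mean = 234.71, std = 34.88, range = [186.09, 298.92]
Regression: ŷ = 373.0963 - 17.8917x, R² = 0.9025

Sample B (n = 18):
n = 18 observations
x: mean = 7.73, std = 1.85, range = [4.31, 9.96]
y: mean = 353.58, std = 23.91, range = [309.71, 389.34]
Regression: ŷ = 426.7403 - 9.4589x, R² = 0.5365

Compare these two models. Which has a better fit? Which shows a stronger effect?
Model A has the better fit (R² = 0.9025 vs 0.5365). Model A shows the stronger effect (|β₁| = 17.8917 vs 9.4589).

Model Comparison:

Goodness of fit (R²):
- Model A: R² = 0.9025 → 90.25% of variance in reaction time explained
- Model B: R² = 0.5365 → 53.65% of variance in reaction time explained
- 0.9025 > 0.5365 → Model A has the better fit

Which has the larger per-hour effect? (|β₁|)
- Model A: β₁ = -17.8917 → predicted reaction time falls 17.8917 ms per additional hour of sleep
- Model B: β₁ = -9.4589 → predicted reaction time falls 9.4589 ms per additional hour of sleep
- |-17.8917| > |-9.4589| → Model A shows the stronger marginal effect

Note: R² measures how tightly points cluster around the line; β₁ measures how steep the line is — they answer different questions.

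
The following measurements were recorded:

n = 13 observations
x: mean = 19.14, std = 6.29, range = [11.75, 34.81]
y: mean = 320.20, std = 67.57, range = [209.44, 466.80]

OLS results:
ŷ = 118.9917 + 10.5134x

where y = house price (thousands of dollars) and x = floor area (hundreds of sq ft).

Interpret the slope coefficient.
On average, house price is about 10.5134 thousand dollars higher for every extra hundred sq ft of floor area.

The slope coefficient β₁ = 10.5134 represents the marginal effect of floor area on house price.

Interpretation:
- Floor area up by 1 hundred sq ft → predicted house price increases by 10.5134 thousand dollars
- This is a linear approximation: the same per-unit change is assumed across the whole observed x range

(β₀ = 118.9917 is the fitted value at x = 0 and is not part of the slope interpretation.)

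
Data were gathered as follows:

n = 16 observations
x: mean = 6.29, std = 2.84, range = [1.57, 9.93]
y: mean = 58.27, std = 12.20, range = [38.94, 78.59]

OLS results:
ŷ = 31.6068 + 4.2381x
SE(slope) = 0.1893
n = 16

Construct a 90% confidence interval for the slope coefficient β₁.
The 90% CI for β₁ is (3.9047, 4.5715)

Confidence interval for the slope:

The 90% CI for β₁ is: β̂₁ ± t*(α/2, n-2) × SE(β̂₁)

Step 1: Find critical t-value
- Confidence level = 0.9
- Degrees of freedom = n - 2 = 16 - 2 = 14
- t*(α/2, 14) = 1.7613

Step 2: Calculate margin of error
Margin = 1.7613 × 0.1893 = 0.3334

Step 3: Construct interval
CI = 4.2381 ± 0.3334
CI = (3.9047, 4.5715)

Interpretation: intervals built this way capture the true β₁ in 90% of repeated samples; here the plausible range for the per-unit effect of x on y is 3.9047 to 4.5715.
Since 0 is outside the interval, a two-sided test at α = 0.10 would reject H₀: β₁ = 0.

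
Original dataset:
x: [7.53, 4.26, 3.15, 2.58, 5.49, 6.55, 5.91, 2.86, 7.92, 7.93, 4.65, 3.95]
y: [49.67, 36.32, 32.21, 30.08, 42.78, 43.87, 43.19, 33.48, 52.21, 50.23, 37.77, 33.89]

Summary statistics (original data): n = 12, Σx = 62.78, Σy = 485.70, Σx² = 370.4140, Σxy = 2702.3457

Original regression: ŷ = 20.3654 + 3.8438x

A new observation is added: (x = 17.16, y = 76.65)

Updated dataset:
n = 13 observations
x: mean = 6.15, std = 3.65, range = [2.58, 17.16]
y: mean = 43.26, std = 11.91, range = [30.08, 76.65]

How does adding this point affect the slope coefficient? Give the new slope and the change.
New slope β₁ = 3.2291 versus 3.8438 before: a change of -0.6147 (-16.0%).

The new point has HIGH LEVERAGE: x = 17.16 is far from the original mean x̄ = 62.78/12 ≈ 5.23 (original range [2.58, 7.93]).

Step 1: Update the sums with the new point (n goes from 12 to 13)
Σx  = 62.78 + 17.16 = 79.94
Σy  = 485.70 + 76.65 = 562.35
Σx² = 370.4140 + 17.16² = 370.4140 + 294.4656 = 664.8796
Σxy = 2702.3457 + 17.16×76.65 = 2702.3457 + 1315.3140 = 4017.6597

Step 2: Recompute the slope with b₁ = (nΣxy − ΣxΣy) / (nΣx² − (Σx)²)
Numerator   = 13×4017.6597 − 79.94×562.35 = 52229.5761 − 44954.2590 = 7275.3171
Denominator = 13×664.8796 − 79.94² = 8643.4348 − 6390.4036 = 2253.0312
b₁(new) = 7275.3171 / 2253.0312 = 3.2291

(Same formula on the original sums: (12×2702.3457 − 62.78×485.70) / (12×370.4140 − 62.78²) = 1935.9024 / 503.6396 = 3.8438, matching the given fit.)

Step 3: Change in slope
Δβ₁ = 3.2291 − 3.8438 = -0.6147
Relative change = -0.6147 / 3.8438 × 100% = -16.0%
→ the slope decreases when the point is added.

A high-leverage point only changes the slope if it is off the original line; here y = 76.65 is below the original trend, so the slope decreases.
In practice: investigate whether it comes from the same population as the rest of the sample.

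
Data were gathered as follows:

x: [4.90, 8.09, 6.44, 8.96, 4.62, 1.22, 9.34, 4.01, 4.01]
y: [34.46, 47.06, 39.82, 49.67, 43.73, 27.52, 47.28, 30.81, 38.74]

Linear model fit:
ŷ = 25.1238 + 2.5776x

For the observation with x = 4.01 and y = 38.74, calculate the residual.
Residual = 3.2800

The residual is the difference between the actual value and the predicted value:

Residual = y - ŷ

Step 1: Calculate predicted value
ŷ = 25.1238 + 2.5776 × 4.01
ŷ = 35.4600

Step 2: Calculate residual
Residual = 38.74 - 35.4600
Residual = 3.2800

The residual is positive, so the observed y = 38.74 sits above the regression line (the line underestimates it by 3.2800).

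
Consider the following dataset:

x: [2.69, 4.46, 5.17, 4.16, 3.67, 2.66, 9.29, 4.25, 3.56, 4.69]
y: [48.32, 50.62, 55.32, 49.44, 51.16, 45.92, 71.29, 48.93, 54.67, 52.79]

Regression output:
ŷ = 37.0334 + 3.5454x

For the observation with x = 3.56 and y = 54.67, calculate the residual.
Residual = 5.0150

The residual is the difference between the actual value and the predicted value:

Residual = y - ŷ

Step 1: Calculate predicted value
ŷ = 37.0334 + 3.5454 × 3.56
ŷ = 49.6550

Step 2: Calculate residual
Residual = 54.67 - 49.6550
Residual = 5.0150

The residual is positive, so the observed y = 54.67 sits above the regression line (the line underestimates it by 5.0150).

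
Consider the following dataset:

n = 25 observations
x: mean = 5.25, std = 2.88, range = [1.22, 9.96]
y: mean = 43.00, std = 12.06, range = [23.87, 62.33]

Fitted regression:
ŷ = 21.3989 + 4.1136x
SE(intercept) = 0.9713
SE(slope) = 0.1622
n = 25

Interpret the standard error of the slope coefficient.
The slope 4.1136 is pinned down to within about ±0.1622 (one SE) by these data — relative uncertainty 3.9%, i.e. precise.

SE(β̂₁) = 0.1622 says: if we drew many samples of n = 25 from the same population and refit each time, the fitted slopes would scatter with a standard deviation of roughly 0.1622 around the true β₁.

Relative precision:
- SE / |β̂₁| = 0.1622 / 4.1136 = 3.9%
- Rule of thumb (under 20%: precise; 20% to under 50%: moderately precise; 50% or more: imprecise) → precise

Link to the t-test: t = β̂₁ / SE(β̂₁) = 4.1136 / 0.1622 = 25.3613, the statistic for H₀: β₁ = 0.

What drives SE(β̂₁): larger n (here n = 25) → smaller SE; more residual scatter → larger SE.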